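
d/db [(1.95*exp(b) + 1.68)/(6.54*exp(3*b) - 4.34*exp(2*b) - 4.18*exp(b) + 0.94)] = (-25.506*exp(3*b) - 24.4986*exp(2*b) + 14.5824*exp(b) + 8.8554)*exp(b)/(42.7716*exp(6*b) - 56.7672*exp(5*b) - 35.8388*exp(4*b) + 48.5776*exp(3*b) + 9.3132*exp(2*b) - 7.8584*exp(b) + 0.8836)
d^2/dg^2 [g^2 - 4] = 2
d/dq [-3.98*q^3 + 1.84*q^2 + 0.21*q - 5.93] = -11.94*q^2 + 3.68*q + 0.21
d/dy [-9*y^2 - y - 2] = -18*y - 1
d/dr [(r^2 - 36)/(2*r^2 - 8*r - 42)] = (-2*r^2 + 15*r - 72)/(r^4 - 8*r^3 - 26*r^2 + 168*r + 441)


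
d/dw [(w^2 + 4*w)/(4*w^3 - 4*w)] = (-w^2 - 8*w - 1)/(4*(w^4 - 2*w^2 + 1))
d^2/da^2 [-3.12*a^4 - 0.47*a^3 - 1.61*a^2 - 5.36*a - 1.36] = -37.44*a^2 - 2.82*a - 3.22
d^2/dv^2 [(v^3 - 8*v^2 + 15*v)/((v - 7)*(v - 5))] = 56/(v^3 - 21*v^2 + 147*v - 343)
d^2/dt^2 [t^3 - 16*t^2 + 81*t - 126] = 6*t - 32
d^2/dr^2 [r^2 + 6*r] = 2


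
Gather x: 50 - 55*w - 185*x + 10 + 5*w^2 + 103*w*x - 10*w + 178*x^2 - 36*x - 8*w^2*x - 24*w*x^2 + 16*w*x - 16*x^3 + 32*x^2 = 5*w^2 - 65*w - 16*x^3 + x^2*(210 - 24*w) + x*(-8*w^2 + 119*w - 221) + 60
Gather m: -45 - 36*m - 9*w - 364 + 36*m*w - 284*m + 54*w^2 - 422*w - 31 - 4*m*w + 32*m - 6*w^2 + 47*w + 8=m*(32*w - 288) + 48*w^2 - 384*w - 432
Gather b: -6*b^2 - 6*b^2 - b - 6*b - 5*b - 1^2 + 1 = -12*b^2 - 12*b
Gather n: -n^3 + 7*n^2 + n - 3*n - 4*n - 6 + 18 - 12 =-n^3 + 7*n^2 - 6*n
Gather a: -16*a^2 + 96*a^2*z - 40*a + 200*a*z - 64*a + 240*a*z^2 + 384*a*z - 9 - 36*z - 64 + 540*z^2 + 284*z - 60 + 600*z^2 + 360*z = a^2*(96*z - 16) + a*(240*z^2 + 584*z - 104) + 1140*z^2 + 608*z - 133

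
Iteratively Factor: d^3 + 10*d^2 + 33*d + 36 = (d + 3)*(d^2 + 7*d + 12) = (d + 3)*(d + 4)*(d + 3)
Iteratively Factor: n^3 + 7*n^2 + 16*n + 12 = (n + 2)*(n^2 + 5*n + 6) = (n + 2)^2*(n + 3)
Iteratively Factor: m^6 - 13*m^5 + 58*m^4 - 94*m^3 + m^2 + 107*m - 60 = (m - 4)*(m^5 - 9*m^4 + 22*m^3 - 6*m^2 - 23*m + 15) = (m - 4)*(m + 1)*(m^4 - 10*m^3 + 32*m^2 - 38*m + 15) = (m - 5)*(m - 4)*(m + 1)*(m^3 - 5*m^2 + 7*m - 3) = (m - 5)*(m - 4)*(m - 3)*(m + 1)*(m^2 - 2*m + 1) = (m - 5)*(m - 4)*(m - 3)*(m - 1)*(m + 1)*(m - 1)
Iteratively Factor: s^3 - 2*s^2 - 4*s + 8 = (s + 2)*(s^2 - 4*s + 4) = (s - 2)*(s + 2)*(s - 2)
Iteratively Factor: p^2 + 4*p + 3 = (p + 3)*(p + 1)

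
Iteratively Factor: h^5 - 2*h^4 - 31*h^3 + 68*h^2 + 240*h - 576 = (h - 3)*(h^4 + h^3 - 28*h^2 - 16*h + 192) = (h - 3)^2*(h^3 + 4*h^2 - 16*h - 64) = (h - 4)*(h - 3)^2*(h^2 + 8*h + 16) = (h - 4)*(h - 3)^2*(h + 4)*(h + 4)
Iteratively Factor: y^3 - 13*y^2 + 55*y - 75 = (y - 3)*(y^2 - 10*y + 25) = (y - 5)*(y - 3)*(y - 5)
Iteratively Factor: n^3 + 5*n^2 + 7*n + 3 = (n + 3)*(n^2 + 2*n + 1) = (n + 1)*(n + 3)*(n + 1)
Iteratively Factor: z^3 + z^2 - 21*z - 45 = (z + 3)*(z^2 - 2*z - 15) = (z + 3)^2*(z - 5)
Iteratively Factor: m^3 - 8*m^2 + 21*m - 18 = (m - 3)*(m^2 - 5*m + 6) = (m - 3)^2*(m - 2)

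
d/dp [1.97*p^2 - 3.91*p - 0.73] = 3.94*p - 3.91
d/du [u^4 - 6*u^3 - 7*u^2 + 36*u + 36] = 4*u^3 - 18*u^2 - 14*u + 36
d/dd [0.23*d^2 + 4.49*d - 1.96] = 0.46*d + 4.49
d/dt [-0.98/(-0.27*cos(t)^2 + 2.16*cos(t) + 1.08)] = (0.5292*cos(t) - 2.1168)*sin(t)/(-0.27*cos(t)^2 + 2.16*cos(t) + 1.08)^2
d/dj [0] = 0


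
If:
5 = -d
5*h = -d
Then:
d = -5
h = 1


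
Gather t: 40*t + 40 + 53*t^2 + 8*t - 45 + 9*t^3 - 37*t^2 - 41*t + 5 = 9*t^3 + 16*t^2 + 7*t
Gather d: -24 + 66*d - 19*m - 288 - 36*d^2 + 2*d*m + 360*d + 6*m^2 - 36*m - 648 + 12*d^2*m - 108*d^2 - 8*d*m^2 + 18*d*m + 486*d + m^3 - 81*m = d^2*(12*m - 144) + d*(-8*m^2 + 20*m + 912) + m^3 + 6*m^2 - 136*m - 960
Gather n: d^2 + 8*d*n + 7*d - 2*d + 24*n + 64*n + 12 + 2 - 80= d^2 + 5*d + n*(8*d + 88) - 66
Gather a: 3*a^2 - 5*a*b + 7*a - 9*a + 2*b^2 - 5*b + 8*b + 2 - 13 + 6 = 3*a^2 + a*(-5*b - 2) + 2*b^2 + 3*b - 5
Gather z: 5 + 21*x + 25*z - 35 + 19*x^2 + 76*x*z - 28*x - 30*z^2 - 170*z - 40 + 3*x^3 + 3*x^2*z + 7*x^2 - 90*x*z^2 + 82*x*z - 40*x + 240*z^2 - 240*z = 3*x^3 + 26*x^2 - 47*x + z^2*(210 - 90*x) + z*(3*x^2 + 158*x - 385) - 70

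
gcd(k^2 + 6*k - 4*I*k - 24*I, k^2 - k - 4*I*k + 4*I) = k - 4*I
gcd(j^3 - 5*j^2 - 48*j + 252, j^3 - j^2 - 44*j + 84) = j^2 + j - 42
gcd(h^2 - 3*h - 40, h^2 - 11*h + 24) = h - 8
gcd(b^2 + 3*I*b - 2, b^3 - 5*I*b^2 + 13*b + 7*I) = b + I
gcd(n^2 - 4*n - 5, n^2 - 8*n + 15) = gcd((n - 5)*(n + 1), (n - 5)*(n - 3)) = n - 5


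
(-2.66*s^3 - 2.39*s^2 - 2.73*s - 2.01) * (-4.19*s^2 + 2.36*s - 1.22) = 11.1454*s^5 + 3.7365*s^4 + 9.0435*s^3 + 4.8949*s^2 - 1.413*s + 2.4522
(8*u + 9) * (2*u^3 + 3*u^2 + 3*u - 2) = 16*u^4 + 42*u^3 + 51*u^2 + 11*u - 18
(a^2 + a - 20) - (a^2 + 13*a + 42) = -12*a - 62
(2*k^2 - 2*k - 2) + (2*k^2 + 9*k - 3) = 4*k^2 + 7*k - 5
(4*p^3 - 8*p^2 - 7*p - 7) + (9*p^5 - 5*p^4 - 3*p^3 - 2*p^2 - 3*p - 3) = 9*p^5 - 5*p^4 + p^3 - 10*p^2 - 10*p - 10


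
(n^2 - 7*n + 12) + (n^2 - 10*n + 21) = 2*n^2 - 17*n + 33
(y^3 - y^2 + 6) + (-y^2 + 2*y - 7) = y^3 - 2*y^2 + 2*y - 1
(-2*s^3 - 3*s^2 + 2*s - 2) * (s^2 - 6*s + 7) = -2*s^5 + 9*s^4 + 6*s^3 - 35*s^2 + 26*s - 14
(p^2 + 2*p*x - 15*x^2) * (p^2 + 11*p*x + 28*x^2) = p^4 + 13*p^3*x + 35*p^2*x^2 - 109*p*x^3 - 420*x^4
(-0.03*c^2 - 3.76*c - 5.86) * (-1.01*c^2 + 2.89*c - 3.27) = 0.0303*c^4 + 3.7109*c^3 - 4.8497*c^2 - 4.6402*c + 19.1622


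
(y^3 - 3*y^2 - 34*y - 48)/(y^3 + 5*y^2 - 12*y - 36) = (y^2 - 5*y - 24)/(y^2 + 3*y - 18)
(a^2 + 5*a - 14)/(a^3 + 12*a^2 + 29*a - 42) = (a - 2)/(a^2 + 5*a - 6)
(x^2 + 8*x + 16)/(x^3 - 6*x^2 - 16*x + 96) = (x + 4)/(x^2 - 10*x + 24)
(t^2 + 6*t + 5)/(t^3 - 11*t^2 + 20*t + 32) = (t + 5)/(t^2 - 12*t + 32)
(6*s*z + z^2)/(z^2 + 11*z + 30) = z*(6*s + z)/(z^2 + 11*z + 30)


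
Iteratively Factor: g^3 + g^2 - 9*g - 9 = (g + 3)*(g^2 - 2*g - 3) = (g - 3)*(g + 3)*(g + 1)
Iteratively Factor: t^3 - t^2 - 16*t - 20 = (t + 2)*(t^2 - 3*t - 10) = (t + 2)^2*(t - 5)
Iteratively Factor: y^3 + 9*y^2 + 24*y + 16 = (y + 4)*(y^2 + 5*y + 4) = (y + 4)^2*(y + 1)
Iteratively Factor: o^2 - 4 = (o + 2)*(o - 2)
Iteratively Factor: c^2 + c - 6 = (c - 2)*(c + 3)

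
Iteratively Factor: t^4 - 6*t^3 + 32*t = (t)*(t^3 - 6*t^2 + 32) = t*(t + 2)*(t^2 - 8*t + 16) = t*(t - 4)*(t + 2)*(t - 4)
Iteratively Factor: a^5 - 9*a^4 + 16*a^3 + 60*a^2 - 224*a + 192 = (a - 2)*(a^4 - 7*a^3 + 2*a^2 + 64*a - 96) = (a - 4)*(a - 2)*(a^3 - 3*a^2 - 10*a + 24) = (a - 4)^2*(a - 2)*(a^2 + a - 6) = (a - 4)^2*(a - 2)*(a + 3)*(a - 2)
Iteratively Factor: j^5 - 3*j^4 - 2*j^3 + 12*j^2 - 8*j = (j - 2)*(j^4 - j^3 - 4*j^2 + 4*j) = (j - 2)*(j + 2)*(j^3 - 3*j^2 + 2*j) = j*(j - 2)*(j + 2)*(j^2 - 3*j + 2) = j*(j - 2)*(j - 1)*(j + 2)*(j - 2)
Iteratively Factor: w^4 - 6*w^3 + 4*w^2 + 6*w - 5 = (w + 1)*(w^3 - 7*w^2 + 11*w - 5) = (w - 1)*(w + 1)*(w^2 - 6*w + 5) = (w - 5)*(w - 1)*(w + 1)*(w - 1)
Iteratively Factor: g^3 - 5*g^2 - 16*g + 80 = (g - 5)*(g^2 - 16) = (g - 5)*(g - 4)*(g + 4)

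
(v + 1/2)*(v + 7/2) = v^2 + 4*v + 7/4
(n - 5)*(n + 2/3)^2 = n^3 - 11*n^2/3 - 56*n/9 - 20/9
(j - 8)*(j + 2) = j^2 - 6*j - 16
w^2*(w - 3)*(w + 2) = w^4 - w^3 - 6*w^2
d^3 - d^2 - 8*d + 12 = (d - 2)^2*(d + 3)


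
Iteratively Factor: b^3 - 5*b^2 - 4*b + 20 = (b - 5)*(b^2 - 4) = (b - 5)*(b + 2)*(b - 2)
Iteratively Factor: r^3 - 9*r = (r + 3)*(r^2 - 3*r) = r*(r + 3)*(r - 3)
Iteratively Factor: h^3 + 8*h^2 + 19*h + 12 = (h + 1)*(h^2 + 7*h + 12) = (h + 1)*(h + 3)*(h + 4)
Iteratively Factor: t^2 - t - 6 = (t + 2)*(t - 3)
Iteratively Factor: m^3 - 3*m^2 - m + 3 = (m - 1)*(m^2 - 2*m - 3) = (m - 1)*(m + 1)*(m - 3)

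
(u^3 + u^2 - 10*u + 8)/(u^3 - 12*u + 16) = (u - 1)/(u - 2)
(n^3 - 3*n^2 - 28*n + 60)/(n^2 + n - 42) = (n^2 + 3*n - 10)/(n + 7)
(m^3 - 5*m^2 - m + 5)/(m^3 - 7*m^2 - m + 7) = (m - 5)/(m - 7)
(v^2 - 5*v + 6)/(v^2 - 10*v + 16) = (v - 3)/(v - 8)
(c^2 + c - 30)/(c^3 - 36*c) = (c - 5)/(c*(c - 6))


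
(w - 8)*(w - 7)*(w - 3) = w^3 - 18*w^2 + 101*w - 168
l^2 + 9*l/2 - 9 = (l - 3/2)*(l + 6)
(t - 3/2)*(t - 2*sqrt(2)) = t^2 - 2*sqrt(2)*t - 3*t/2 + 3*sqrt(2)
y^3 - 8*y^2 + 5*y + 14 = (y - 7)*(y - 2)*(y + 1)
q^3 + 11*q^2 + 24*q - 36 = (q - 1)*(q + 6)^2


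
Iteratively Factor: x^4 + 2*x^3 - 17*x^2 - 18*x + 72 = (x + 3)*(x^3 - x^2 - 14*x + 24) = (x + 3)*(x + 4)*(x^2 - 5*x + 6) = (x - 3)*(x + 3)*(x + 4)*(x - 2)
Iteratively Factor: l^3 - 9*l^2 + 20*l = (l - 5)*(l^2 - 4*l) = l*(l - 5)*(l - 4)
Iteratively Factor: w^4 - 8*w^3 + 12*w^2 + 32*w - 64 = (w + 2)*(w^3 - 10*w^2 + 32*w - 32) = (w - 2)*(w + 2)*(w^2 - 8*w + 16) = (w - 4)*(w - 2)*(w + 2)*(w - 4)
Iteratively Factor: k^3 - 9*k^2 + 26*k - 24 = (k - 4)*(k^2 - 5*k + 6) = (k - 4)*(k - 3)*(k - 2)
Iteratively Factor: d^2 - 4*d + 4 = (d - 2)*(d - 2)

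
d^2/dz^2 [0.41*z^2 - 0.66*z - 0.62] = 0.820000000000000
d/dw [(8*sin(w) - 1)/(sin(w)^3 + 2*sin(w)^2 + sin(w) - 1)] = (-16*sin(w)^3 - 13*sin(w)^2 + 4*sin(w) - 7)*cos(w)/(sin(w)^3 + 2*sin(w)^2 + sin(w) - 1)^2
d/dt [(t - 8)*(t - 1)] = 2*t - 9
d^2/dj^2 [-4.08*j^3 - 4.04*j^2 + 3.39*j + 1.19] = -24.48*j - 8.08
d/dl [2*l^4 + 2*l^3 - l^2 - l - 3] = 8*l^3 + 6*l^2 - 2*l - 1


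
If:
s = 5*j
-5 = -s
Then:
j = 1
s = 5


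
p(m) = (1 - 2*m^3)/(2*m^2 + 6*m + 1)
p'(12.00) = -0.96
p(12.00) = -9.57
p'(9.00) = -0.94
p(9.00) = -6.71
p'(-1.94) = 10.09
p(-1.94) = -5.01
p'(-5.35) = 0.35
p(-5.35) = 11.75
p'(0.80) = -0.54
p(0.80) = -0.00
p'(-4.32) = 2.87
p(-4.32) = 13.08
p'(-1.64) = 5.12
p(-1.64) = -2.84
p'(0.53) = -0.61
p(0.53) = 0.15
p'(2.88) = -0.75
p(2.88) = -1.34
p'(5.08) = -0.87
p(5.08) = -3.14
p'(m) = -6*m^2/(2*m^2 + 6*m + 1) + (1 - 2*m^3)*(-4*m - 6)/(2*m^2 + 6*m + 1)^2 = 2*(-3*m^2*(2*m^2 + 6*m + 1) + (2*m + 3)*(2*m^3 - 1))/(2*m^2 + 6*m + 1)^2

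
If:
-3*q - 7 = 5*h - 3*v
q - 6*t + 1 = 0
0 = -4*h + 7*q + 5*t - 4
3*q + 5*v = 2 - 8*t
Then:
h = -2083/1847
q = -317/1847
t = 255/1847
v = 521/1847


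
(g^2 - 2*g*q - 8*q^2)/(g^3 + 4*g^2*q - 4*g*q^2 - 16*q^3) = (-g + 4*q)/(-g^2 - 2*g*q + 8*q^2)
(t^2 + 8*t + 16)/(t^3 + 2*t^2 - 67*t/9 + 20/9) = 9*(t + 4)/(9*t^2 - 18*t + 5)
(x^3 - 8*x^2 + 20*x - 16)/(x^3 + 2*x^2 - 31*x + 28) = (x^2 - 4*x + 4)/(x^2 + 6*x - 7)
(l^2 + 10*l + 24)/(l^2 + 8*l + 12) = (l + 4)/(l + 2)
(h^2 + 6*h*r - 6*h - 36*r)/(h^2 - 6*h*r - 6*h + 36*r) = (-h - 6*r)/(-h + 6*r)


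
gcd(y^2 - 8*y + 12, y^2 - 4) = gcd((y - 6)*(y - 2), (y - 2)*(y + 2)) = y - 2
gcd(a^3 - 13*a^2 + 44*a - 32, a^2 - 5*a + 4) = a^2 - 5*a + 4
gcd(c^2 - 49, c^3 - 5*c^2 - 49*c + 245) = c^2 - 49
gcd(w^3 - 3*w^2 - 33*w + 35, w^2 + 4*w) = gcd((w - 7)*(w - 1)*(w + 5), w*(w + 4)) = 1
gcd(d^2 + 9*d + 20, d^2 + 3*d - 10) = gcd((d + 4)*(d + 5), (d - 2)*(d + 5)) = d + 5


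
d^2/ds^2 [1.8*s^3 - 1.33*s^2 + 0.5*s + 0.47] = 10.8*s - 2.66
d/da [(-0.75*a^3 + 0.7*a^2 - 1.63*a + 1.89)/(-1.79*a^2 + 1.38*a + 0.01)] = (1.3425*a^4 - 2.07*a^3 - 1.9742*a^2 + 6.7802*a - 2.6245)/(3.2041*a^4 - 4.9404*a^3 + 1.8686*a^2 + 0.0276*a + 0.0001)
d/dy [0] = 0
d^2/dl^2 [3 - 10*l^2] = -20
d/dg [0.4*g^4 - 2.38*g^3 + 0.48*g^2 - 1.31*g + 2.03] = 1.6*g^3 - 7.14*g^2 + 0.96*g - 1.31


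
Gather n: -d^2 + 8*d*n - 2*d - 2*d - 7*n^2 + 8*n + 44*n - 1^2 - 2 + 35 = -d^2 - 4*d - 7*n^2 + n*(8*d + 52) + 32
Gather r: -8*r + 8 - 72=-8*r - 64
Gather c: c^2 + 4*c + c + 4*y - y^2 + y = c^2 + 5*c - y^2 + 5*y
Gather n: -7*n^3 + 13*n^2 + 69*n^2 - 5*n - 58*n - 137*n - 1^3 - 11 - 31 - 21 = -7*n^3 + 82*n^2 - 200*n - 64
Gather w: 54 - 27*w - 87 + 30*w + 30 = 3*w - 3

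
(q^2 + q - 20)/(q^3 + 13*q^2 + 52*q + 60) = (q - 4)/(q^2 + 8*q + 12)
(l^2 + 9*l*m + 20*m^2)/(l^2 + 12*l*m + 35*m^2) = (l + 4*m)/(l + 7*m)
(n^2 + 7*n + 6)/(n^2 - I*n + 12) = (n^2 + 7*n + 6)/(n^2 - I*n + 12)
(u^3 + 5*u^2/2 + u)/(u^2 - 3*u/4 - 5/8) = 4*u*(u + 2)/(4*u - 5)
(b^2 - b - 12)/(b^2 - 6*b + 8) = (b + 3)/(b - 2)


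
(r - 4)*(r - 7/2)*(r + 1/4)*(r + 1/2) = r^4 - 27*r^3/4 + 17*r^2/2 + 153*r/16 + 7/4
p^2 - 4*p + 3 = (p - 3)*(p - 1)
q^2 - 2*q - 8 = (q - 4)*(q + 2)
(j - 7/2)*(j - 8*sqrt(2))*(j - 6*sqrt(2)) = j^3 - 14*sqrt(2)*j^2 - 7*j^2/2 + 49*sqrt(2)*j + 96*j - 336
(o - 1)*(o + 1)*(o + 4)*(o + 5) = o^4 + 9*o^3 + 19*o^2 - 9*o - 20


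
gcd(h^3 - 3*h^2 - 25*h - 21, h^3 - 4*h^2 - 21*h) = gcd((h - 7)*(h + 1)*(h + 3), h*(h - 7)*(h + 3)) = h^2 - 4*h - 21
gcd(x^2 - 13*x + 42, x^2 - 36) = x - 6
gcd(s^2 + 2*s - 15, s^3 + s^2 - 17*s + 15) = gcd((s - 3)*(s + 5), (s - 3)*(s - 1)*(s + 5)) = s^2 + 2*s - 15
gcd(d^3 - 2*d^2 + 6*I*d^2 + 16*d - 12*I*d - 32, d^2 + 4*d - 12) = d - 2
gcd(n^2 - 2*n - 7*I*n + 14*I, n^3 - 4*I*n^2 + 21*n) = n - 7*I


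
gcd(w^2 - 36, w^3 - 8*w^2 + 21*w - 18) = 1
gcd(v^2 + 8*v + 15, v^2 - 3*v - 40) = v + 5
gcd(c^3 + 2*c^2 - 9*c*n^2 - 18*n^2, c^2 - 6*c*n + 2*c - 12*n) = c + 2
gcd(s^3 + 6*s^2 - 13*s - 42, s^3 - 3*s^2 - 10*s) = s + 2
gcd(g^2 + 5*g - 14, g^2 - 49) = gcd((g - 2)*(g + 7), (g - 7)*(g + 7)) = g + 7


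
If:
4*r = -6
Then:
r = -3/2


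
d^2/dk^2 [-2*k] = 0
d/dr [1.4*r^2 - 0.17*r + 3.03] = 2.8*r - 0.17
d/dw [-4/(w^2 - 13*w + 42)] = 4*(2*w - 13)/(w^2 - 13*w + 42)^2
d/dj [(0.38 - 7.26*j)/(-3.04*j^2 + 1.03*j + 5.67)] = (-22.0704*j^2 + 2.3104*j - 41.5556)/(9.2416*j^4 - 6.2624*j^3 - 33.4127*j^2 + 11.6802*j + 32.1489)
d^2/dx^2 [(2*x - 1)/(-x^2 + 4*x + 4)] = 2*(4*(x - 2)^2*(2*x - 1) + 3*(2*x - 3)*(-x^2 + 4*x + 4))/(-x^2 + 4*x + 4)^3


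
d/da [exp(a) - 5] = exp(a)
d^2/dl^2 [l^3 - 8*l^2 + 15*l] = 6*l - 16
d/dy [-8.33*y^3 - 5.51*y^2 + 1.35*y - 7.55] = -24.99*y^2 - 11.02*y + 1.35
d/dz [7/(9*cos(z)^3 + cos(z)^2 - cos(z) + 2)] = 7*(27*cos(z)^2 + 2*cos(z) - 1)*sin(z)/(9*cos(z)^3 + cos(z)^2 - cos(z) + 2)^2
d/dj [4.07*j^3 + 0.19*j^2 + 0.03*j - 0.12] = 12.21*j^2 + 0.38*j + 0.03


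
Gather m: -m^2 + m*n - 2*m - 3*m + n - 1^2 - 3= -m^2 + m*(n - 5) + n - 4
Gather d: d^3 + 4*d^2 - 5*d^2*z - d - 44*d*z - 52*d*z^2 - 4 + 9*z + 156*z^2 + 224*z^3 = d^3 + d^2*(4 - 5*z) + d*(-52*z^2 - 44*z - 1) + 224*z^3 + 156*z^2 + 9*z - 4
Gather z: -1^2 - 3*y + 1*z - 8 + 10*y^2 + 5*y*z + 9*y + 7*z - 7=10*y^2 + 6*y + z*(5*y + 8) - 16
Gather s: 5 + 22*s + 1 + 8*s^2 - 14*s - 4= 8*s^2 + 8*s + 2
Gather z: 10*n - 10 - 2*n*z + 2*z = 10*n + z*(2 - 2*n) - 10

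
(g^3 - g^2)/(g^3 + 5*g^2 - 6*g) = g/(g + 6)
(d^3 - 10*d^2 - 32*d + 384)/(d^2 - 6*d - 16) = (d^2 - 2*d - 48)/(d + 2)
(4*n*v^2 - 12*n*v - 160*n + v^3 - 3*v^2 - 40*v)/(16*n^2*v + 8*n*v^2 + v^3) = (v^2 - 3*v - 40)/(v*(4*n + v))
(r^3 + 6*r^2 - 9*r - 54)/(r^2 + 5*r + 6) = (r^2 + 3*r - 18)/(r + 2)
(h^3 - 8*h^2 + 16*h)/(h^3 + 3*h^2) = (h^2 - 8*h + 16)/(h*(h + 3))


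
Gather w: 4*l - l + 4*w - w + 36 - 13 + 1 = 3*l + 3*w + 24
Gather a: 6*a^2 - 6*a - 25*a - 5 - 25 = 6*a^2 - 31*a - 30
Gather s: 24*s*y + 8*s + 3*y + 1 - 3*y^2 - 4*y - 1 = s*(24*y + 8) - 3*y^2 - y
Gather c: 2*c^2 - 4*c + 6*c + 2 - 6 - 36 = 2*c^2 + 2*c - 40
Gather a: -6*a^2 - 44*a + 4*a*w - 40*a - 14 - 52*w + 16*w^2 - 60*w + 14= -6*a^2 + a*(4*w - 84) + 16*w^2 - 112*w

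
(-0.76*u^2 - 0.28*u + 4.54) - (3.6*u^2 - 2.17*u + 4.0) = -4.36*u^2 + 1.89*u + 0.54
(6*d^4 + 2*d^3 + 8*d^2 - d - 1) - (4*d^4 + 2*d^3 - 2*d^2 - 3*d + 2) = 2*d^4 + 10*d^2 + 2*d - 3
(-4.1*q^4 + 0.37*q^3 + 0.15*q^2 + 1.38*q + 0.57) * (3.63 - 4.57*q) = 18.737*q^5 - 16.5739*q^4 + 0.6576*q^3 - 5.7621*q^2 + 2.4045*q + 2.0691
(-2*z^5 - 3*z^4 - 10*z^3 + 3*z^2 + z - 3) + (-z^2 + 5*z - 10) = -2*z^5 - 3*z^4 - 10*z^3 + 2*z^2 + 6*z - 13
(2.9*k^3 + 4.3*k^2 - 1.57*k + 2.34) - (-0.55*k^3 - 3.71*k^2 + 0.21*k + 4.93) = 3.45*k^3 + 8.01*k^2 - 1.78*k - 2.59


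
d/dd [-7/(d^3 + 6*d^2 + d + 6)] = 7*(3*d^2 + 12*d + 1)/(d^3 + 6*d^2 + d + 6)^2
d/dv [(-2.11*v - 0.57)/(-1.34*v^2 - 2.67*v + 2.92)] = (2.8274*v^2 + 5.6337*v - (2.11*v + 0.57)*(2.68*v + 2.67) - 6.1612)/(1.34*v^2 + 2.67*v - 2.92)^2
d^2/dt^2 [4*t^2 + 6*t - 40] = 8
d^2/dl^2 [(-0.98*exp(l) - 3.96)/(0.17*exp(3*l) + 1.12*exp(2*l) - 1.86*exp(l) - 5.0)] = (-0.113288*exp(6*l) - 1.589772*exp(5*l) - 10.76264*exp(4*l) - 30.235928*exp(3*l) - 38.473584*exp(2*l) - 93.290016*exp(l) + 12.328)*exp(l)/(0.004913*exp(9*l) + 0.097104*exp(8*l) + 0.478482*exp(7*l) - 1.153436*exp(6*l) - 10.947156*exp(5*l) + 2.294256*exp(4*l) + 68.811144*exp(3*l) + 32.106*exp(2*l) - 139.5*exp(l) - 125.0)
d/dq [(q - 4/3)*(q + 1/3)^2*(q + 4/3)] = 4*q^3 + 2*q^2 - 10*q/3 - 32/27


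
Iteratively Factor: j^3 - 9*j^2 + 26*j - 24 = (j - 4)*(j^2 - 5*j + 6) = (j - 4)*(j - 3)*(j - 2)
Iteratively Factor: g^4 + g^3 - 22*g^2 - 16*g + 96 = (g - 2)*(g^3 + 3*g^2 - 16*g - 48) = (g - 2)*(g + 3)*(g^2 - 16) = (g - 4)*(g - 2)*(g + 3)*(g + 4)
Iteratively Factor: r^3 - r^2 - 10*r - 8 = (r + 2)*(r^2 - 3*r - 4) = (r + 1)*(r + 2)*(r - 4)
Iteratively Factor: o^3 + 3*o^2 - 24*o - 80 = (o - 5)*(o^2 + 8*o + 16) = (o - 5)*(o + 4)*(o + 4)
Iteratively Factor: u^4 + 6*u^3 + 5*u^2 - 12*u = (u + 3)*(u^3 + 3*u^2 - 4*u) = (u + 3)*(u + 4)*(u^2 - u) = u*(u + 3)*(u + 4)*(u - 1)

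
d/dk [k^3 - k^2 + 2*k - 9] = 3*k^2 - 2*k + 2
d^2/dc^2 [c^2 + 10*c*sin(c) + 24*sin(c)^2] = -10*c*sin(c) - 96*sin(c)^2 + 20*cos(c) + 50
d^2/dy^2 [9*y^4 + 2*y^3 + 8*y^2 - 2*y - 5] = 108*y^2 + 12*y + 16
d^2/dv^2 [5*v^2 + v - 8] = 10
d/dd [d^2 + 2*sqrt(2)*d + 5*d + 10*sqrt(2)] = 2*d + 2*sqrt(2) + 5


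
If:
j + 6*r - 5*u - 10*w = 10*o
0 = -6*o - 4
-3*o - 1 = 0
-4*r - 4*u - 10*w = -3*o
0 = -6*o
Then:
No Solution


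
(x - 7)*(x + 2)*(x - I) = x^3 - 5*x^2 - I*x^2 - 14*x + 5*I*x + 14*I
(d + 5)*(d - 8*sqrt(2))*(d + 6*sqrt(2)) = d^3 - 2*sqrt(2)*d^2 + 5*d^2 - 96*d - 10*sqrt(2)*d - 480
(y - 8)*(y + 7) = y^2 - y - 56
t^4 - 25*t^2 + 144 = (t - 4)*(t - 3)*(t + 3)*(t + 4)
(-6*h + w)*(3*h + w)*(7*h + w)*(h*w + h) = -126*h^4*w - 126*h^4 - 39*h^3*w^2 - 39*h^3*w + 4*h^2*w^3 + 4*h^2*w^2 + h*w^4 + h*w^3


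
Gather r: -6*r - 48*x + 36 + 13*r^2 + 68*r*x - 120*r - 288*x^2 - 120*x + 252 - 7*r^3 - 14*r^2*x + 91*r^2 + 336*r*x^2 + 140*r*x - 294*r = -7*r^3 + r^2*(104 - 14*x) + r*(336*x^2 + 208*x - 420) - 288*x^2 - 168*x + 288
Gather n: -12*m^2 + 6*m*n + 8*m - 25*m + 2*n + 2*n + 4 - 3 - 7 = -12*m^2 - 17*m + n*(6*m + 4) - 6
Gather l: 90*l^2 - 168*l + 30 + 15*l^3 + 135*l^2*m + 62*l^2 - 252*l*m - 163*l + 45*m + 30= 15*l^3 + l^2*(135*m + 152) + l*(-252*m - 331) + 45*m + 60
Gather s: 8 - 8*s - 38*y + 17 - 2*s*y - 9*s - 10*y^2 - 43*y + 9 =s*(-2*y - 17) - 10*y^2 - 81*y + 34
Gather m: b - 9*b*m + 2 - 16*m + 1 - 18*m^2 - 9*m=b - 18*m^2 + m*(-9*b - 25) + 3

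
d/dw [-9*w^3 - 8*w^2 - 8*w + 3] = -27*w^2 - 16*w - 8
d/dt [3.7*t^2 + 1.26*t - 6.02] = 7.4*t + 1.26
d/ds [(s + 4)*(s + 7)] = 2*s + 11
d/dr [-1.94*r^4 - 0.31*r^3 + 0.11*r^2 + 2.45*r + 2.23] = -7.76*r^3 - 0.93*r^2 + 0.22*r + 2.45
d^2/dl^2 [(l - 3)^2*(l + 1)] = 6*l - 10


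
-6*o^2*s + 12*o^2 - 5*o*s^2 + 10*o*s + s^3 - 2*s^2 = (-6*o + s)*(o + s)*(s - 2)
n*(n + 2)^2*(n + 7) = n^4 + 11*n^3 + 32*n^2 + 28*n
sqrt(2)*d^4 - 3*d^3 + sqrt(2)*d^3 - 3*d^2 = d^2*(d - 3*sqrt(2)/2)*(sqrt(2)*d + sqrt(2))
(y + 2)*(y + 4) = y^2 + 6*y + 8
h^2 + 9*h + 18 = (h + 3)*(h + 6)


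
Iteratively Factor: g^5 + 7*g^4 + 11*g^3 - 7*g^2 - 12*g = (g + 4)*(g^4 + 3*g^3 - g^2 - 3*g) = g*(g + 4)*(g^3 + 3*g^2 - g - 3) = g*(g + 3)*(g + 4)*(g^2 - 1) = g*(g - 1)*(g + 3)*(g + 4)*(g + 1)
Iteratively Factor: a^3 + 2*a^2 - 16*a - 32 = (a + 4)*(a^2 - 2*a - 8) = (a - 4)*(a + 4)*(a + 2)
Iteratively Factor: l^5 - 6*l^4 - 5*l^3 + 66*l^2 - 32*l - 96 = (l + 3)*(l^4 - 9*l^3 + 22*l^2 - 32) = (l - 2)*(l + 3)*(l^3 - 7*l^2 + 8*l + 16) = (l - 4)*(l - 2)*(l + 3)*(l^2 - 3*l - 4) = (l - 4)^2*(l - 2)*(l + 3)*(l + 1)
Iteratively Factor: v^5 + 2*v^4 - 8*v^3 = (v)*(v^4 + 2*v^3 - 8*v^2) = v^2*(v^3 + 2*v^2 - 8*v) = v^2*(v - 2)*(v^2 + 4*v) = v^3*(v - 2)*(v + 4)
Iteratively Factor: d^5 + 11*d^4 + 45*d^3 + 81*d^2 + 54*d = (d)*(d^4 + 11*d^3 + 45*d^2 + 81*d + 54) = d*(d + 3)*(d^3 + 8*d^2 + 21*d + 18) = d*(d + 3)^2*(d^2 + 5*d + 6) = d*(d + 3)^3*(d + 2)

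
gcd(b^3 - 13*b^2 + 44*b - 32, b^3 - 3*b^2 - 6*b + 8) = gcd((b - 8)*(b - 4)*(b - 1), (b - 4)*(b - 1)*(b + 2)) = b^2 - 5*b + 4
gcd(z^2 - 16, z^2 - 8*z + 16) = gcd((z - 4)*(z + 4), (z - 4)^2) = z - 4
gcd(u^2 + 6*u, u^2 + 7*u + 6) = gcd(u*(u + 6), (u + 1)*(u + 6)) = u + 6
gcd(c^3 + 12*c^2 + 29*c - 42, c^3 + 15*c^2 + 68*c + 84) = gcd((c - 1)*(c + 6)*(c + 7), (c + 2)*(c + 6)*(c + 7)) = c^2 + 13*c + 42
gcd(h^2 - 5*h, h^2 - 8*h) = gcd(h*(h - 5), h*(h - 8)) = h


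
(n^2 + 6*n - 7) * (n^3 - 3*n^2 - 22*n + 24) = n^5 + 3*n^4 - 47*n^3 - 87*n^2 + 298*n - 168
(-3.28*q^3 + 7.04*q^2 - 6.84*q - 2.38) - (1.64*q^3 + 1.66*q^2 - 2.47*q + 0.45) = -4.92*q^3 + 5.38*q^2 - 4.37*q - 2.83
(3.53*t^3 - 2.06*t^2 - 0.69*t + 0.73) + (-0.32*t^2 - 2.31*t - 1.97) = 3.53*t^3 - 2.38*t^2 - 3.0*t - 1.24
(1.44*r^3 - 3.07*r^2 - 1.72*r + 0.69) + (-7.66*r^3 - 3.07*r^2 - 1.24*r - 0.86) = -6.22*r^3 - 6.14*r^2 - 2.96*r - 0.17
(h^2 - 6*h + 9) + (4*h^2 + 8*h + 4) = 5*h^2 + 2*h + 13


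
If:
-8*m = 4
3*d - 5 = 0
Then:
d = 5/3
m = -1/2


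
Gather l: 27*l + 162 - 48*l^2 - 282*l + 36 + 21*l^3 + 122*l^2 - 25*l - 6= 21*l^3 + 74*l^2 - 280*l + 192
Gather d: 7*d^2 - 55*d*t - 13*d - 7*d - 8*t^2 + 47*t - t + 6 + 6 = 7*d^2 + d*(-55*t - 20) - 8*t^2 + 46*t + 12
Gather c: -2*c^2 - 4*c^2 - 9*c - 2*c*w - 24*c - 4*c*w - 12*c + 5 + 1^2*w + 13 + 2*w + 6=-6*c^2 + c*(-6*w - 45) + 3*w + 24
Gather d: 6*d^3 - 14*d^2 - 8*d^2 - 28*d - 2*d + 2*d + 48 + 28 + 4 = 6*d^3 - 22*d^2 - 28*d + 80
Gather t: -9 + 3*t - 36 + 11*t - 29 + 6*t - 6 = 20*t - 80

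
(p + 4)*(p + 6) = p^2 + 10*p + 24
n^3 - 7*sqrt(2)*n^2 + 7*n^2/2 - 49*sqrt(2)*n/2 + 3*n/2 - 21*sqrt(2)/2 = (n + 1/2)*(n + 3)*(n - 7*sqrt(2))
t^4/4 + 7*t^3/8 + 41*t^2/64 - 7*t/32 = t*(t/4 + 1/2)*(t - 1/4)*(t + 7/4)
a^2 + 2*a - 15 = (a - 3)*(a + 5)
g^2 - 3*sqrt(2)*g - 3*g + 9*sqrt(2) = (g - 3)*(g - 3*sqrt(2))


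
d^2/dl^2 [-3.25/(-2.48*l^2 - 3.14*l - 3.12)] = (-39.9776*l^2 - 50.6168*l + 3.25*(4.96*l + 3.14)*(9.92*l + 6.28) - 50.2944)/(2.48*l^2 + 3.14*l + 3.12)^3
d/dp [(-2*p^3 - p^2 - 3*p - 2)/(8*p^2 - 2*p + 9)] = (-16*p^4 + 8*p^3 - 28*p^2 + 14*p - 31)/(64*p^4 - 32*p^3 + 148*p^2 - 36*p + 81)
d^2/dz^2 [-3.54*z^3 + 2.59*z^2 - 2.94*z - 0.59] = 5.18 - 21.24*z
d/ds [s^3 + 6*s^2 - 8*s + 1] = 3*s^2 + 12*s - 8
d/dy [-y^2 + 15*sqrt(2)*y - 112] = -2*y + 15*sqrt(2)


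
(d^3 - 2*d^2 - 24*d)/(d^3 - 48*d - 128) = d*(d - 6)/(d^2 - 4*d - 32)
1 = 1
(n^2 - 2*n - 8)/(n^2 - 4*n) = (n + 2)/n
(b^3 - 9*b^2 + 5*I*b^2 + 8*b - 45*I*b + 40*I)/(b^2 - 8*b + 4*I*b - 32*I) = (b^2 + b*(-1 + 5*I) - 5*I)/(b + 4*I)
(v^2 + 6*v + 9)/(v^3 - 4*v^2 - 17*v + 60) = (v^2 + 6*v + 9)/(v^3 - 4*v^2 - 17*v + 60)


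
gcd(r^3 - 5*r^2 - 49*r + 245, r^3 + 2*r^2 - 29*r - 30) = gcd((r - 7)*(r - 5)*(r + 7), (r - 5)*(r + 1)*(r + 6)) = r - 5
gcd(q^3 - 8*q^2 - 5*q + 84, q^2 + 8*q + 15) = q + 3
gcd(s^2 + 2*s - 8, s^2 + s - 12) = s + 4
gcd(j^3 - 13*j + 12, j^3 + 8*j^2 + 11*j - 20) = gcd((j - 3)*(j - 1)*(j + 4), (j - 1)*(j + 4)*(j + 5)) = j^2 + 3*j - 4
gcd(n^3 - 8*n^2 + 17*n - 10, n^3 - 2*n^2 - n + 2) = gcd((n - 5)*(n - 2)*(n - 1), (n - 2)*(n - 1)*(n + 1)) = n^2 - 3*n + 2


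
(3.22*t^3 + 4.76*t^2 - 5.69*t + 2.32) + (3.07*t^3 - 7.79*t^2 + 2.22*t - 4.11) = 6.29*t^3 - 3.03*t^2 - 3.47*t - 1.79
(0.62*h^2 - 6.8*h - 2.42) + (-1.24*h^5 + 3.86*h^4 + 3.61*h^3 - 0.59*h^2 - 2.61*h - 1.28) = -1.24*h^5 + 3.86*h^4 + 3.61*h^3 + 0.03*h^2 - 9.41*h - 3.7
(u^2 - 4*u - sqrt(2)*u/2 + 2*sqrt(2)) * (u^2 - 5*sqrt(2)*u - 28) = u^4 - 11*sqrt(2)*u^3/2 - 4*u^3 - 23*u^2 + 22*sqrt(2)*u^2 + 14*sqrt(2)*u + 92*u - 56*sqrt(2)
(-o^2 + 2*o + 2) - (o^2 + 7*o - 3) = -2*o^2 - 5*o + 5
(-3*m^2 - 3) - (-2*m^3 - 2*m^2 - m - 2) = 2*m^3 - m^2 + m - 1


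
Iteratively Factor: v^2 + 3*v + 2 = (v + 2)*(v + 1)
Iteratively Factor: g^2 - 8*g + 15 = (g - 5)*(g - 3)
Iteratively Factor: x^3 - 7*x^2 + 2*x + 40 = (x - 5)*(x^2 - 2*x - 8) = (x - 5)*(x - 4)*(x + 2)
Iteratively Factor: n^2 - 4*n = (n)*(n - 4)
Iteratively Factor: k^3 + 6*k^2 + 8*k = (k)*(k^2 + 6*k + 8) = k*(k + 2)*(k + 4)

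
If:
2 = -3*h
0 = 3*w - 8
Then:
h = -2/3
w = 8/3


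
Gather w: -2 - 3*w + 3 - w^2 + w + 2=-w^2 - 2*w + 3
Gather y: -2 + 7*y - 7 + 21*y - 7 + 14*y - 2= 42*y - 18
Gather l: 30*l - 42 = 30*l - 42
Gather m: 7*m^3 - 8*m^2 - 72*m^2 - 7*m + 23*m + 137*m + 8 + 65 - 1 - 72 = 7*m^3 - 80*m^2 + 153*m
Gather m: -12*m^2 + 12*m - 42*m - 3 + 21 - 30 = -12*m^2 - 30*m - 12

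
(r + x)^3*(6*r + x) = 6*r^4 + 19*r^3*x + 21*r^2*x^2 + 9*r*x^3 + x^4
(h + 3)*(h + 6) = h^2 + 9*h + 18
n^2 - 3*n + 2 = (n - 2)*(n - 1)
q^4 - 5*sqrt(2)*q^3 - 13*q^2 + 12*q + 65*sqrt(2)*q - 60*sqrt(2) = (q - 3)*(q - 1)*(q + 4)*(q - 5*sqrt(2))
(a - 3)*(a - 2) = a^2 - 5*a + 6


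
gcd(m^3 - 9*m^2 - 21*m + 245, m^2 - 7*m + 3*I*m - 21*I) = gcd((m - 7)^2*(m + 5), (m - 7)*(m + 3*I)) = m - 7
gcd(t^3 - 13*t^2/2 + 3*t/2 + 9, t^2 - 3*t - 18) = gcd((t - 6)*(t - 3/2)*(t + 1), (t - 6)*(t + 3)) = t - 6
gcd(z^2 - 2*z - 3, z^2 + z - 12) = z - 3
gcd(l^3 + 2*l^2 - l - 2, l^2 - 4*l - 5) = l + 1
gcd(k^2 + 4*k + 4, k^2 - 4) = k + 2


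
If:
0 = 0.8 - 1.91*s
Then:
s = 0.42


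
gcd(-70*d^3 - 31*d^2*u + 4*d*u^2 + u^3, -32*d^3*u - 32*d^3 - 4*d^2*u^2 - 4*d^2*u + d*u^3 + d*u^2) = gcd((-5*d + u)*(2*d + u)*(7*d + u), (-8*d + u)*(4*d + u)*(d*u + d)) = 1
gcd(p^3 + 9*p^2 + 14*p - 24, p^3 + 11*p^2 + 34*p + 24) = p^2 + 10*p + 24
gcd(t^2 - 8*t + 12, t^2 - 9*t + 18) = t - 6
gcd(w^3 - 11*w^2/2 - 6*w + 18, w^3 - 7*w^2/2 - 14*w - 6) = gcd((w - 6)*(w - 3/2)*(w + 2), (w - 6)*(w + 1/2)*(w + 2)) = w^2 - 4*w - 12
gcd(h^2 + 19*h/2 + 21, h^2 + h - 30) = h + 6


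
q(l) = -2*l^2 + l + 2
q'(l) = 1 - 4*l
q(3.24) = -15.76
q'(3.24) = -11.96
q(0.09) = 2.07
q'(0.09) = 0.64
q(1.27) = 0.04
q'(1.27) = -4.08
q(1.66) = -1.85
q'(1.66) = -5.64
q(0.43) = 2.06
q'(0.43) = -0.72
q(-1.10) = -1.52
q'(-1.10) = 5.40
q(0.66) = 1.79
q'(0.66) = -1.64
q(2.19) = -5.40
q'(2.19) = -7.76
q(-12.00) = -298.00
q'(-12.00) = 49.00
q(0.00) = 2.00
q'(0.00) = 1.00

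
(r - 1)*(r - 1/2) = r^2 - 3*r/2 + 1/2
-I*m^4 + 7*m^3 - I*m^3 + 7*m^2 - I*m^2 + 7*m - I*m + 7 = (m + 1)*(m - I)*(m + 7*I)*(-I*m + 1)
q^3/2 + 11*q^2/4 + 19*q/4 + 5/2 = (q/2 + 1)*(q + 1)*(q + 5/2)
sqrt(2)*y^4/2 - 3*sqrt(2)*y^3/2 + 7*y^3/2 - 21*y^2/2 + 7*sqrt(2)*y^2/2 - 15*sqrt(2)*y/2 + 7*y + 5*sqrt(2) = (y - 2)*(y - 1)*(y + 5*sqrt(2)/2)*(sqrt(2)*y/2 + 1)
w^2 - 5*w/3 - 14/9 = (w - 7/3)*(w + 2/3)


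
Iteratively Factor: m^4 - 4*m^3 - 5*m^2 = (m + 1)*(m^3 - 5*m^2) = m*(m + 1)*(m^2 - 5*m) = m*(m - 5)*(m + 1)*(m)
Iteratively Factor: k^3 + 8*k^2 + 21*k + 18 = (k + 3)*(k^2 + 5*k + 6) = (k + 2)*(k + 3)*(k + 3)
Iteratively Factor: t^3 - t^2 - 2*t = (t + 1)*(t^2 - 2*t) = (t - 2)*(t + 1)*(t)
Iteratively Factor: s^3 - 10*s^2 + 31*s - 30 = (s - 5)*(s^2 - 5*s + 6) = (s - 5)*(s - 2)*(s - 3)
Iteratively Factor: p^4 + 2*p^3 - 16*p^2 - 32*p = (p + 2)*(p^3 - 16*p) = (p + 2)*(p + 4)*(p^2 - 4*p) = (p - 4)*(p + 2)*(p + 4)*(p)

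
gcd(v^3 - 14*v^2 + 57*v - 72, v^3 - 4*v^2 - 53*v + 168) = v^2 - 11*v + 24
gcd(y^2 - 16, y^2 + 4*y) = y + 4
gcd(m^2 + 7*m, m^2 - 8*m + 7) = 1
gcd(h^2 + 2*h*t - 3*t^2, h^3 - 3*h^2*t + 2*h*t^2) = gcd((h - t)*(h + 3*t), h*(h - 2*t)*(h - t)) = -h + t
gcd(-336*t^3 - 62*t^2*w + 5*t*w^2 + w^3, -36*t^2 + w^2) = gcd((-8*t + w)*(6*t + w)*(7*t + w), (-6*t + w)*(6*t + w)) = 6*t + w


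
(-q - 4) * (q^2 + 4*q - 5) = -q^3 - 8*q^2 - 11*q + 20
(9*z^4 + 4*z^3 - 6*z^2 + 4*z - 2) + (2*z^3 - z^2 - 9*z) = 9*z^4 + 6*z^3 - 7*z^2 - 5*z - 2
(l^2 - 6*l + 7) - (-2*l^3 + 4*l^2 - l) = 2*l^3 - 3*l^2 - 5*l + 7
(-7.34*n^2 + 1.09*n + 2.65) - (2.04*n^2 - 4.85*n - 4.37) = -9.38*n^2 + 5.94*n + 7.02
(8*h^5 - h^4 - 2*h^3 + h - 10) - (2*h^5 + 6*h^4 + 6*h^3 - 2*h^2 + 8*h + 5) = 6*h^5 - 7*h^4 - 8*h^3 + 2*h^2 - 7*h - 15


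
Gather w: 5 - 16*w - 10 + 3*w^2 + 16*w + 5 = 3*w^2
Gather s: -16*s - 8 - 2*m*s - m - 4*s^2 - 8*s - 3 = -m - 4*s^2 + s*(-2*m - 24) - 11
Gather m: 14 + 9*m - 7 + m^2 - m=m^2 + 8*m + 7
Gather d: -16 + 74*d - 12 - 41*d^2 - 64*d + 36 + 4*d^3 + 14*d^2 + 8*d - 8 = 4*d^3 - 27*d^2 + 18*d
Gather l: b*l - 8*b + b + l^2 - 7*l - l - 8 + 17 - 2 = -7*b + l^2 + l*(b - 8) + 7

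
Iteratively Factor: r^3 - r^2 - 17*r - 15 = (r + 3)*(r^2 - 4*r - 5) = (r - 5)*(r + 3)*(r + 1)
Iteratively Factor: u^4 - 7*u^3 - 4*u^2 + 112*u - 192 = (u - 4)*(u^3 - 3*u^2 - 16*u + 48) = (u - 4)*(u - 3)*(u^2 - 16) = (u - 4)^2*(u - 3)*(u + 4)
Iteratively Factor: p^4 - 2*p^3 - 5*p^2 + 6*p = (p + 2)*(p^3 - 4*p^2 + 3*p) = (p - 1)*(p + 2)*(p^2 - 3*p) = p*(p - 1)*(p + 2)*(p - 3)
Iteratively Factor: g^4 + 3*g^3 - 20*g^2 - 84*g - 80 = (g - 5)*(g^3 + 8*g^2 + 20*g + 16) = (g - 5)*(g + 2)*(g^2 + 6*g + 8) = (g - 5)*(g + 2)*(g + 4)*(g + 2)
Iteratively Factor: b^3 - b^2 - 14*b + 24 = (b + 4)*(b^2 - 5*b + 6) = (b - 3)*(b + 4)*(b - 2)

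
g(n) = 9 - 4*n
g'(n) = -4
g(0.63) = 6.48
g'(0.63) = -4.00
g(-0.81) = 12.24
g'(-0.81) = -4.00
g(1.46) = 3.16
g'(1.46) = -4.00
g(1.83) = 1.68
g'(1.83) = -4.00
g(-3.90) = 24.60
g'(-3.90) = -4.00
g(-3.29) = 22.16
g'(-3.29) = -4.00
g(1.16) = 4.36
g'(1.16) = -4.00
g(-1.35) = 14.40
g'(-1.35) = -4.00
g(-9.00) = 45.00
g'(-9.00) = -4.00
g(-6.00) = 33.00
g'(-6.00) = -4.00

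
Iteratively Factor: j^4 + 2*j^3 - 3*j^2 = (j)*(j^3 + 2*j^2 - 3*j) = j^2*(j^2 + 2*j - 3) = j^2*(j + 3)*(j - 1)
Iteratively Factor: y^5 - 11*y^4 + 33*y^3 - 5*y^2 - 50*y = (y)*(y^4 - 11*y^3 + 33*y^2 - 5*y - 50) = y*(y - 5)*(y^3 - 6*y^2 + 3*y + 10) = y*(y - 5)*(y - 2)*(y^2 - 4*y - 5) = y*(y - 5)^2*(y - 2)*(y + 1)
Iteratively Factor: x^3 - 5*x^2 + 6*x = (x)*(x^2 - 5*x + 6) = x*(x - 3)*(x - 2)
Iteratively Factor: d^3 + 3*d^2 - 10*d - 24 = (d - 3)*(d^2 + 6*d + 8) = (d - 3)*(d + 4)*(d + 2)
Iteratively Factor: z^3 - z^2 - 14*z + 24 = (z + 4)*(z^2 - 5*z + 6) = (z - 2)*(z + 4)*(z - 3)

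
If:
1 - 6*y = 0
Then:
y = 1/6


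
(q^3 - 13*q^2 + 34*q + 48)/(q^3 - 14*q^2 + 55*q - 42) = (q^2 - 7*q - 8)/(q^2 - 8*q + 7)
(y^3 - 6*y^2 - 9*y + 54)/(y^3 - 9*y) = (y - 6)/y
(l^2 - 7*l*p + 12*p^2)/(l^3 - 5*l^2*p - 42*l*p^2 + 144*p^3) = (-l + 4*p)/(-l^2 + 2*l*p + 48*p^2)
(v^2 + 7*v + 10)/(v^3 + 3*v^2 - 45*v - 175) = (v + 2)/(v^2 - 2*v - 35)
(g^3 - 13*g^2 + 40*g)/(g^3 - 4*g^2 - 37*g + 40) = g*(g - 5)/(g^2 + 4*g - 5)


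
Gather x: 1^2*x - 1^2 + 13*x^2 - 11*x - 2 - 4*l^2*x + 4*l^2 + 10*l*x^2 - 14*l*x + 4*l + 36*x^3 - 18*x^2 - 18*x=4*l^2 + 4*l + 36*x^3 + x^2*(10*l - 5) + x*(-4*l^2 - 14*l - 28) - 3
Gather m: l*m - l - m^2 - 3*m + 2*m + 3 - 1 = -l - m^2 + m*(l - 1) + 2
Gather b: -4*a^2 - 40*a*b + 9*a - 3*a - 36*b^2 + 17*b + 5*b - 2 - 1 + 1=-4*a^2 + 6*a - 36*b^2 + b*(22 - 40*a) - 2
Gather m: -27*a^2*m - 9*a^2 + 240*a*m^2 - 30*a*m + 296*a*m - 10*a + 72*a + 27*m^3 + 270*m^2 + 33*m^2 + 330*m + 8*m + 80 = -9*a^2 + 62*a + 27*m^3 + m^2*(240*a + 303) + m*(-27*a^2 + 266*a + 338) + 80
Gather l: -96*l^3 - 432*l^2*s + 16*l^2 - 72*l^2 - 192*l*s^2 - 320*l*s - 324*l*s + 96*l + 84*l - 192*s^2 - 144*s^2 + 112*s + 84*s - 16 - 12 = -96*l^3 + l^2*(-432*s - 56) + l*(-192*s^2 - 644*s + 180) - 336*s^2 + 196*s - 28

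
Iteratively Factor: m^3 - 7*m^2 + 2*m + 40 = (m + 2)*(m^2 - 9*m + 20) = (m - 5)*(m + 2)*(m - 4)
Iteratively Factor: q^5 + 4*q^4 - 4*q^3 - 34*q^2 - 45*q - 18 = (q + 1)*(q^4 + 3*q^3 - 7*q^2 - 27*q - 18) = (q + 1)^2*(q^3 + 2*q^2 - 9*q - 18) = (q + 1)^2*(q + 2)*(q^2 - 9) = (q - 3)*(q + 1)^2*(q + 2)*(q + 3)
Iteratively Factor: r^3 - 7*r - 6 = (r + 2)*(r^2 - 2*r - 3) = (r + 1)*(r + 2)*(r - 3)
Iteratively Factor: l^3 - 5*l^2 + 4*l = (l - 1)*(l^2 - 4*l) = l*(l - 1)*(l - 4)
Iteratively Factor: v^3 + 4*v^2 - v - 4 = (v + 1)*(v^2 + 3*v - 4) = (v - 1)*(v + 1)*(v + 4)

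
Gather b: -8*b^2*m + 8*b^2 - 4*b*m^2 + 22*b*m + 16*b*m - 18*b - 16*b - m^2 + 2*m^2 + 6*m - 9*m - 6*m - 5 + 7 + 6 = b^2*(8 - 8*m) + b*(-4*m^2 + 38*m - 34) + m^2 - 9*m + 8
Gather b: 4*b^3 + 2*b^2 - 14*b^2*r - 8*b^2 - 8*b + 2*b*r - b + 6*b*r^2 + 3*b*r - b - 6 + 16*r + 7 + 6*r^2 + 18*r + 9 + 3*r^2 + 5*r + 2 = 4*b^3 + b^2*(-14*r - 6) + b*(6*r^2 + 5*r - 10) + 9*r^2 + 39*r + 12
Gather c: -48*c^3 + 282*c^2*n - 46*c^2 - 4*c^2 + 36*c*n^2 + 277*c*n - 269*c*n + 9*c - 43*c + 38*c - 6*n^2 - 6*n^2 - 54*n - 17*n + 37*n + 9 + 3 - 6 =-48*c^3 + c^2*(282*n - 50) + c*(36*n^2 + 8*n + 4) - 12*n^2 - 34*n + 6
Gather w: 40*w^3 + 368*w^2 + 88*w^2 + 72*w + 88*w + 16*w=40*w^3 + 456*w^2 + 176*w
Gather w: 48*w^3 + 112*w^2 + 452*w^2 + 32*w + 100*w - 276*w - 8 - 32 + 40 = 48*w^3 + 564*w^2 - 144*w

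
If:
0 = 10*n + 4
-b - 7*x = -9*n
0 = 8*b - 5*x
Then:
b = -18/61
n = -2/5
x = -144/305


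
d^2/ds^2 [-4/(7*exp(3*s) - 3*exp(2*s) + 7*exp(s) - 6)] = 4*(-2*(21*exp(2*s) - 6*exp(s) + 7)^2*exp(s) + (63*exp(2*s) - 12*exp(s) + 7)*(7*exp(3*s) - 3*exp(2*s) + 7*exp(s) - 6))*exp(s)/(7*exp(3*s) - 3*exp(2*s) + 7*exp(s) - 6)^3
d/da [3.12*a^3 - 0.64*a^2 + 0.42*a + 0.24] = 9.36*a^2 - 1.28*a + 0.42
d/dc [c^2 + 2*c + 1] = 2*c + 2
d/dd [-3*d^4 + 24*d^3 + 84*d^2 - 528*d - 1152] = -12*d^3 + 72*d^2 + 168*d - 528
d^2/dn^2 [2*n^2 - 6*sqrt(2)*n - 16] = 4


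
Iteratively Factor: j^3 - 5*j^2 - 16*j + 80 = (j - 4)*(j^2 - j - 20) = (j - 4)*(j + 4)*(j - 5)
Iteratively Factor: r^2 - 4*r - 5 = (r + 1)*(r - 5)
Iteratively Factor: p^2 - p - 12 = (p - 4)*(p + 3)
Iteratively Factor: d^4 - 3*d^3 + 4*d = (d - 2)*(d^3 - d^2 - 2*d) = (d - 2)*(d + 1)*(d^2 - 2*d) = d*(d - 2)*(d + 1)*(d - 2)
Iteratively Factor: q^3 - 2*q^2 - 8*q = (q + 2)*(q^2 - 4*q) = q*(q + 2)*(q - 4)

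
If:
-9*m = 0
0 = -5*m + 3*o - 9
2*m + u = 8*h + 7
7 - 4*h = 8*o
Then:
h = -17/4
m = 0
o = 3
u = -27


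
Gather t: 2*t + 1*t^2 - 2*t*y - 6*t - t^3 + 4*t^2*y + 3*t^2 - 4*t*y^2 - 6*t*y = -t^3 + t^2*(4*y + 4) + t*(-4*y^2 - 8*y - 4)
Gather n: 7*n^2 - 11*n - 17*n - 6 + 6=7*n^2 - 28*n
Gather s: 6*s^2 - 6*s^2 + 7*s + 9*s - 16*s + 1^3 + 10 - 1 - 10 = 0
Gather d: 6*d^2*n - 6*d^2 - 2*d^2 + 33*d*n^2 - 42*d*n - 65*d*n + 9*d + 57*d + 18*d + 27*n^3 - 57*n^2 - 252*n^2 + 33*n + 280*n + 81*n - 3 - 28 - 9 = d^2*(6*n - 8) + d*(33*n^2 - 107*n + 84) + 27*n^3 - 309*n^2 + 394*n - 40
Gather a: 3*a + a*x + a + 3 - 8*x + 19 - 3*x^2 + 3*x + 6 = a*(x + 4) - 3*x^2 - 5*x + 28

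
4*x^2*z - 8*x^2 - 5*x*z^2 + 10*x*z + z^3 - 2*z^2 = (-4*x + z)*(-x + z)*(z - 2)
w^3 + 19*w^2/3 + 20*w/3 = w*(w + 4/3)*(w + 5)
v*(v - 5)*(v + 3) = v^3 - 2*v^2 - 15*v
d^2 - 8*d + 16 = (d - 4)^2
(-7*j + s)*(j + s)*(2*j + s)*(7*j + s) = -98*j^4 - 147*j^3*s - 47*j^2*s^2 + 3*j*s^3 + s^4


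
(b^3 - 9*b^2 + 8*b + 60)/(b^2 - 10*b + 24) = (b^2 - 3*b - 10)/(b - 4)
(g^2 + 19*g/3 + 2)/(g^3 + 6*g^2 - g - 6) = (g + 1/3)/(g^2 - 1)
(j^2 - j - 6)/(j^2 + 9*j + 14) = (j - 3)/(j + 7)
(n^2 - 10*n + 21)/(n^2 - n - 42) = (n - 3)/(n + 6)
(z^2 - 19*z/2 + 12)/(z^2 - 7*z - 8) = (z - 3/2)/(z + 1)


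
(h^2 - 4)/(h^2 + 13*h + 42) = (h^2 - 4)/(h^2 + 13*h + 42)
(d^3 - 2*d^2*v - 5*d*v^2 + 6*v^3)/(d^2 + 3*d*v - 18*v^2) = (d^2 + d*v - 2*v^2)/(d + 6*v)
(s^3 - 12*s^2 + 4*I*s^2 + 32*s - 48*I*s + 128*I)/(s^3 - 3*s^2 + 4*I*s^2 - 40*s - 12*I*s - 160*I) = (s - 4)/(s + 5)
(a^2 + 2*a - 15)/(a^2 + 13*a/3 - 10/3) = 3*(a - 3)/(3*a - 2)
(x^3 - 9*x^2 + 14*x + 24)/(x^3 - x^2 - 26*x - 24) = (x - 4)/(x + 4)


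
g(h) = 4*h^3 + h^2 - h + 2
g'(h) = 12*h^2 + 2*h - 1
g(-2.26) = -36.81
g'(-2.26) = 55.77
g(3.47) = 177.70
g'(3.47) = 150.43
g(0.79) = 3.81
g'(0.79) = 8.07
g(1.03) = 6.40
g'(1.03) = 13.79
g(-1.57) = -9.44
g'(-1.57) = 25.44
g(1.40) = 13.54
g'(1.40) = 25.32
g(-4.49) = -335.43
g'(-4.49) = 231.94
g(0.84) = 4.24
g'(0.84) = 9.15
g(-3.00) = -94.00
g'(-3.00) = 101.00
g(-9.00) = -2824.00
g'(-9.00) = 953.00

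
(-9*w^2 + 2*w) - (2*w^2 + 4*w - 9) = -11*w^2 - 2*w + 9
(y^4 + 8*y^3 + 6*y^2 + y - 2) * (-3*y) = -3*y^5 - 24*y^4 - 18*y^3 - 3*y^2 + 6*y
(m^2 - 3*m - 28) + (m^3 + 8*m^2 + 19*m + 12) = m^3 + 9*m^2 + 16*m - 16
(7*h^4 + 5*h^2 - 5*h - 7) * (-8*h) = -56*h^5 - 40*h^3 + 40*h^2 + 56*h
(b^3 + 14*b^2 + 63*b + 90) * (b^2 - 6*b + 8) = b^5 + 8*b^4 - 13*b^3 - 176*b^2 - 36*b + 720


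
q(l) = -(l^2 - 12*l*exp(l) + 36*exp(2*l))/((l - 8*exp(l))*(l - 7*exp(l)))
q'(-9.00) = 0.00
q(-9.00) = -1.00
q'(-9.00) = 0.00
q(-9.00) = -1.00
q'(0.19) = 0.03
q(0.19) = -0.64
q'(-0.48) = 0.08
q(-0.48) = -0.67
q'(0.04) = 0.04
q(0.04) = -0.64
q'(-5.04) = 0.00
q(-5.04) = -1.00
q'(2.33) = -0.01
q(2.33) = -0.63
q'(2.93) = -0.00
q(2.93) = -0.64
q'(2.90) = -0.00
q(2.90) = -0.64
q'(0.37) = 0.02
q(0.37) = -0.63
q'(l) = -(-12*l*exp(l) + 2*l + 72*exp(2*l) - 12*exp(l))/((l - 8*exp(l))*(l - 7*exp(l))) - (7*exp(l) - 1)*(l^2 - 12*l*exp(l) + 36*exp(2*l))/((l - 8*exp(l))*(l - 7*exp(l))^2) - (8*exp(l) - 1)*(l^2 - 12*l*exp(l) + 36*exp(2*l))/((l - 8*exp(l))^2*(l - 7*exp(l)))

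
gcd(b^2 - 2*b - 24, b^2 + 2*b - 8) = b + 4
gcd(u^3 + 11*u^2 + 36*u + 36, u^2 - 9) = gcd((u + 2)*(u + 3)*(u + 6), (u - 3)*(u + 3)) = u + 3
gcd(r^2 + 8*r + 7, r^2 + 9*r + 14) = r + 7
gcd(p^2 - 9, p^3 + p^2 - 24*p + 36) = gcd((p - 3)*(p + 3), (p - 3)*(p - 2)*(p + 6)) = p - 3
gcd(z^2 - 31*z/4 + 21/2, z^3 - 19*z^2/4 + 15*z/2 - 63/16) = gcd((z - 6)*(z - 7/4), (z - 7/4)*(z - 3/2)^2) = z - 7/4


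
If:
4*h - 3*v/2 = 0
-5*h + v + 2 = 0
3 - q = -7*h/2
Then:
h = 6/7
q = 6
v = 16/7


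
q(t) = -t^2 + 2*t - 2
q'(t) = 2 - 2*t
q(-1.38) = -6.66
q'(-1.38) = 4.76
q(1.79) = -1.62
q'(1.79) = -1.58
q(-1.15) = -5.62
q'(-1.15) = 4.30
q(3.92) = -9.53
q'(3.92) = -5.84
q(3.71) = -8.34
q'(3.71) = -5.42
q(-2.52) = -13.39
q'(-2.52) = 7.04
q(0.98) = -1.00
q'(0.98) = 0.04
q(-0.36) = -2.85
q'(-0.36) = 2.72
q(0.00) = -2.00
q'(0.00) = 2.00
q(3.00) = -5.00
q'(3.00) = -4.00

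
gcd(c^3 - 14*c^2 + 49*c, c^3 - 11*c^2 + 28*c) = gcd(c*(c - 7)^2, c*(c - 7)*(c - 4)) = c^2 - 7*c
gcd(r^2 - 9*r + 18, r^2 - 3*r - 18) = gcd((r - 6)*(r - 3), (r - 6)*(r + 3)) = r - 6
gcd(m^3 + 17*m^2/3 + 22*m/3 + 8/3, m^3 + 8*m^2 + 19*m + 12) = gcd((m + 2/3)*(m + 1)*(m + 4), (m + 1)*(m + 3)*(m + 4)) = m^2 + 5*m + 4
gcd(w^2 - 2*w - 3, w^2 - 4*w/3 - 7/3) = w + 1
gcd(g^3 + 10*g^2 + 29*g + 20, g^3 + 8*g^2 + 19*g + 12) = g^2 + 5*g + 4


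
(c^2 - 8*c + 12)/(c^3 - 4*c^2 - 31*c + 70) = (c - 6)/(c^2 - 2*c - 35)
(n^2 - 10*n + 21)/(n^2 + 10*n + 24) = (n^2 - 10*n + 21)/(n^2 + 10*n + 24)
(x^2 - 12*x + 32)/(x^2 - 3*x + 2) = (x^2 - 12*x + 32)/(x^2 - 3*x + 2)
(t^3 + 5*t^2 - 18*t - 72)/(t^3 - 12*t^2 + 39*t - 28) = (t^2 + 9*t + 18)/(t^2 - 8*t + 7)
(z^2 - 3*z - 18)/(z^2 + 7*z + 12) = (z - 6)/(z + 4)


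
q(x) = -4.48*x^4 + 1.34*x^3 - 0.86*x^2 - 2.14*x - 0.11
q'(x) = -17.92*x^3 + 4.02*x^2 - 1.72*x - 2.14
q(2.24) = -106.95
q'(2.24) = -187.23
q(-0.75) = -0.97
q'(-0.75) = 8.97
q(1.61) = -30.29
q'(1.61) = -69.27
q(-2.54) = -208.65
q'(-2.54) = 321.82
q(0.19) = -0.54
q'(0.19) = -2.44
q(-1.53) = -28.20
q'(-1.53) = 74.08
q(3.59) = -701.02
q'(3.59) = -785.63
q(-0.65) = -0.25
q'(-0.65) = 5.60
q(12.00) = -90731.39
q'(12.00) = -30409.66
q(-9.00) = -30420.65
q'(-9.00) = 13402.64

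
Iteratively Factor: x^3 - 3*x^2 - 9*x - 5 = (x - 5)*(x^2 + 2*x + 1) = (x - 5)*(x + 1)*(x + 1)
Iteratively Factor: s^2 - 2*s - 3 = (s + 1)*(s - 3)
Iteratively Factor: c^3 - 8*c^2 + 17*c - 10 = (c - 5)*(c^2 - 3*c + 2) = (c - 5)*(c - 1)*(c - 2)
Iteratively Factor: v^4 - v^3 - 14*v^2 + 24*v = (v + 4)*(v^3 - 5*v^2 + 6*v) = (v - 2)*(v + 4)*(v^2 - 3*v) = v*(v - 2)*(v + 4)*(v - 3)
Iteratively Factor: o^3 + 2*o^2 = (o)*(o^2 + 2*o) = o^2*(o + 2)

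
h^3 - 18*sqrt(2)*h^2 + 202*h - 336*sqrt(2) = (h - 8*sqrt(2))*(h - 7*sqrt(2))*(h - 3*sqrt(2))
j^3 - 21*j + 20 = (j - 4)*(j - 1)*(j + 5)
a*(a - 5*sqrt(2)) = a^2 - 5*sqrt(2)*a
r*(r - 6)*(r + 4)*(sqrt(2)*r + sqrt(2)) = sqrt(2)*r^4 - sqrt(2)*r^3 - 26*sqrt(2)*r^2 - 24*sqrt(2)*r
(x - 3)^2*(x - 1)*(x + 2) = x^4 - 5*x^3 + x^2 + 21*x - 18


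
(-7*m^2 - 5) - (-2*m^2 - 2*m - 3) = -5*m^2 + 2*m - 2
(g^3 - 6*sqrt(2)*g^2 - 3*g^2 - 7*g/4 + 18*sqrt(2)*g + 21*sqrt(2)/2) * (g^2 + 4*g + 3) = g^5 - 6*sqrt(2)*g^4 + g^4 - 43*g^3/4 - 6*sqrt(2)*g^3 - 16*g^2 + 129*sqrt(2)*g^2/2 - 21*g/4 + 96*sqrt(2)*g + 63*sqrt(2)/2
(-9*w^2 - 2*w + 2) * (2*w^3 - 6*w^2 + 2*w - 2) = -18*w^5 + 50*w^4 - 2*w^3 + 2*w^2 + 8*w - 4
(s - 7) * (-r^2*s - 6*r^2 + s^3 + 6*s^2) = -r^2*s^2 + r^2*s + 42*r^2 + s^4 - s^3 - 42*s^2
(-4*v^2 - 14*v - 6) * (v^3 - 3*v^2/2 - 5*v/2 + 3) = -4*v^5 - 8*v^4 + 25*v^3 + 32*v^2 - 27*v - 18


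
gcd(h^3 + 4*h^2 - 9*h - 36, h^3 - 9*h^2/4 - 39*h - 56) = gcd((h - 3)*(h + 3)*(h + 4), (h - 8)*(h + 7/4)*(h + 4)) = h + 4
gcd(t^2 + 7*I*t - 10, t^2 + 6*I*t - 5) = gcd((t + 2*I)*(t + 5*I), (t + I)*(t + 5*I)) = t + 5*I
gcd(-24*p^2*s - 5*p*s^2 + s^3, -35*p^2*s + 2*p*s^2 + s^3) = s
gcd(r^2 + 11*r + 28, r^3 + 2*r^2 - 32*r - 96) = r + 4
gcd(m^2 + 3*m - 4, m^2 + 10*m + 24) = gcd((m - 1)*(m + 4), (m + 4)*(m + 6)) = m + 4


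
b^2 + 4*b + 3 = (b + 1)*(b + 3)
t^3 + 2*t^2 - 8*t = t*(t - 2)*(t + 4)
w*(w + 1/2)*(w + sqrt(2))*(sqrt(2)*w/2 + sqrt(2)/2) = sqrt(2)*w^4/2 + w^3 + 3*sqrt(2)*w^3/4 + sqrt(2)*w^2/4 + 3*w^2/2 + w/2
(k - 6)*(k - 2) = k^2 - 8*k + 12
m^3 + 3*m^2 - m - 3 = (m - 1)*(m + 1)*(m + 3)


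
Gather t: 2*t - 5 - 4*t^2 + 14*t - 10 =-4*t^2 + 16*t - 15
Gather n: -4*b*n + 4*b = -4*b*n + 4*b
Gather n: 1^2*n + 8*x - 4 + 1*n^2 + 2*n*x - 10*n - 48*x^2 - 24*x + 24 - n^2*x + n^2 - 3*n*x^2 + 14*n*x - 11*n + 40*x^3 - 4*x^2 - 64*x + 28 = n^2*(2 - x) + n*(-3*x^2 + 16*x - 20) + 40*x^3 - 52*x^2 - 80*x + 48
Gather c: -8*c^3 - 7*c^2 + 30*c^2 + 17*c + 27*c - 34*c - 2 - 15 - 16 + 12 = -8*c^3 + 23*c^2 + 10*c - 21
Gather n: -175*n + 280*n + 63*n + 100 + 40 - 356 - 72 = 168*n - 288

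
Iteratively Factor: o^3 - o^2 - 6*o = (o)*(o^2 - o - 6) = o*(o + 2)*(o - 3)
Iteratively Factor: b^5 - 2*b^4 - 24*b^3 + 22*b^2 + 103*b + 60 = (b + 1)*(b^4 - 3*b^3 - 21*b^2 + 43*b + 60) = (b - 3)*(b + 1)*(b^3 - 21*b - 20) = (b - 3)*(b + 1)*(b + 4)*(b^2 - 4*b - 5) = (b - 3)*(b + 1)^2*(b + 4)*(b - 5)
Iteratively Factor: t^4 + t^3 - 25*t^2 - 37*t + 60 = (t - 1)*(t^3 + 2*t^2 - 23*t - 60) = (t - 1)*(t + 3)*(t^2 - t - 20) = (t - 5)*(t - 1)*(t + 3)*(t + 4)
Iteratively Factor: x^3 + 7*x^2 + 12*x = (x + 3)*(x^2 + 4*x) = x*(x + 3)*(x + 4)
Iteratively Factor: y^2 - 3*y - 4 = (y - 4)*(y + 1)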